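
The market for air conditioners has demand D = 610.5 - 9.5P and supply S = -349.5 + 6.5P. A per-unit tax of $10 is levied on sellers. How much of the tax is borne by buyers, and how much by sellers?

Buyers bear $4.0625, sellers bear $5.9375

Pre-tax equilibrium: P* = 60, Q* = 40.5.
Tax on sellers shifts supply to S = -349.5 + 6.5(P − 10) = -414.5 + 6.5P.
610.5 - 9.5P = -414.5 + 6.5P gives buyer price Pb = 64.0625; sellers receive Ps = 64.0625 − 10 = 54.0625.
New quantity: Q = 610.5 − 9.5(64.0625) = 1.90625.
Buyer burden = 64.0625 − 60 = 4.0625; seller burden = 60 − 54.0625 = 5.9375.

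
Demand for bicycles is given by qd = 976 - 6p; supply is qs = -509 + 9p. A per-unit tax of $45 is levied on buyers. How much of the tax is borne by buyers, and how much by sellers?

Pre-tax equilibrium: p* = 99, q* = 382.
Tax on buyers shifts demand to qd = 976 − 6(p + 45) = 706 - 6p.
706 - 6p = -509 + 9p gives seller price ps = 81; buyers pay pb = 81 + 45 = 126.
New quantity: q = 976 − 6(126) = 220.
Buyer burden = 126 − 99 = 27; seller burden = 99 − 81 = 18.

Buyers bear $27, sellers bear $18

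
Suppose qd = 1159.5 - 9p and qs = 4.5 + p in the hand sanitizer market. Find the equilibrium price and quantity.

p* = 115.5, q* = 120

Set qd = qs: 1159.5 - 9p = 4.5 + p.
1155 = 10p, so p* = 115.5.
q* = 1159.5 − 9(115.5) = 120.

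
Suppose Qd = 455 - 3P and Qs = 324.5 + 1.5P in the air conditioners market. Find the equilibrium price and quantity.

Set Qd = Qs: 455 - 3P = 324.5 + 1.5P.
130.5 = 4.5P, so P* = 29.
Q* = 455 − 3(29) = 368.

P* = 29, Q* = 368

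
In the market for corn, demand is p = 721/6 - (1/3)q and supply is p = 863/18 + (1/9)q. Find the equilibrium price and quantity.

Set the two price expressions equal: 721/6 - (1/3)q = 863/18 + (1/9)q.
650/9 = (4/9)q, so q* = 162.5.
p* = 721/6 − (1/3)(162.5) = 66.

p* = 66, q* = 162.5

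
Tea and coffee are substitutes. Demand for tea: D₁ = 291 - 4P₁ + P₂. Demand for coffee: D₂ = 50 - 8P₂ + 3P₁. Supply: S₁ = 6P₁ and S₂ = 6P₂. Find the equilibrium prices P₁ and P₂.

P₁ = 4124/137, P₂ = 1373/137

Market 1: 291 - 4P₁ + P₂ = 6P₁ → 10P₁ - P₂ = 291.
Market 2: 14P₂ - 3P₁ = 50.
Eliminating P₂: 14×(1) + 1×(2) gives 137P₁ = 4124, so P₁ = 4124/137.
Back-substitute into (2): P₂ = (50 + 3×4124/137) / 14 = 1373/137.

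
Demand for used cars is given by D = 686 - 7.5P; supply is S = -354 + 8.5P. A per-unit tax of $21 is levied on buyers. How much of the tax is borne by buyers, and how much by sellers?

Pre-tax equilibrium: P* = 65, Q* = 198.5.
Tax on buyers shifts demand to D = 686 − 7.5(P + 21) = 528.5 - 7.5P.
528.5 - 7.5P = -354 + 8.5P gives seller price Ps = 55.15625; buyers pay Pb = 55.15625 + 21 = 76.15625.
New quantity: Q = 686 − 7.5(76.15625) = 114.828125.
Buyer burden = 76.15625 − 65 = 11.15625; seller burden = 65 − 55.15625 = 9.84375.

Buyers bear $11.15625, sellers bear $9.84375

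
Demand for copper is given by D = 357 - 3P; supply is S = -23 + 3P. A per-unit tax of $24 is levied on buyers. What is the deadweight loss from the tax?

Pre-tax equilibrium: P* = 190/3, Q* = 167.
Tax on buyers shifts demand to D = 357 − 3(P + 24) = 285 - 3P.
285 - 3P = -23 + 3P gives seller price Ps = 154/3; buyers pay Pb = 154/3 + 24 = 226/3.
New quantity: Q = 357 − 3(226/3) = 131.
DWL = ½ × 24 × (167 − 131) = 432.

Deadweight loss = 432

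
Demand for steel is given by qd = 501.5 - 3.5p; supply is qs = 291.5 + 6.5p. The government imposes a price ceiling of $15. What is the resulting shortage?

Equilibrium price would be p* = 21, so the ceiling at 15 binds.
At p = 15: qd = 501.5 − 3.5(15) = 449, qs = 291.5 + 6.5(15) = 389.
Shortage = 449 − 389 = 60.

Shortage = 60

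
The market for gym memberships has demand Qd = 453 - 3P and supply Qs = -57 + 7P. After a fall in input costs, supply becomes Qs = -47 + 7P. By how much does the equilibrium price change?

ΔP = -1

Original equilibrium: P* = 51, Q* = 300.
New equilibrium: 453 - 3P = -47 + 7P, so 500 = 10P and P' = 50; Q' = 453 − 3(50) = 303.
Change in price: 50 − 51 = -1.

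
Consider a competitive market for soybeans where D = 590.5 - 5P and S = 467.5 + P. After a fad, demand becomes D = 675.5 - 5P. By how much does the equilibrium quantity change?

Original equilibrium: P* = 20.5, Q* = 488.
New equilibrium: 675.5 - 5P = 467.5 + P, so 208 = 6P and P' = 104/3; Q' = 675.5 − 5(104/3) = 3013/6.
Change in quantity: 3013/6 − 488 = 85/6.

ΔQ = 85/6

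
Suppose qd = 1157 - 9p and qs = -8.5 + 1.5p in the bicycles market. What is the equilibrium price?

p* = 111

Set qd = qs: 1157 - 9p = -8.5 + 1.5p.
1165.5 = 10.5p, so p* = 111.
q* = 1157 − 9(111) = 158.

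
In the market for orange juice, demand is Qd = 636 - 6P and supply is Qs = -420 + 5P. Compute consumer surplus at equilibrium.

Equilibrium: 636 - 6P = -420 + 5P gives P* = 96, Q* = 60.
Demand choke price (Qd = 0): P = 106.
CS = ½(106 − 96)(60) = 300.

Consumer surplus = 300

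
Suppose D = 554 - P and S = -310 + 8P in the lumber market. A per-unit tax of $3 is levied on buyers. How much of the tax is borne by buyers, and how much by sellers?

Pre-tax equilibrium: P* = 96, Q* = 458.
Tax on buyers shifts demand to D = 554 − 1(P + 3) = 551 - P.
551 - P = -310 + 8P gives seller price Ps = 287/3; buyers pay Pb = 287/3 + 3 = 296/3.
New quantity: Q = 554 − 1(296/3) = 1366/3.
Buyer burden = 296/3 − 96 = 8/3; seller burden = 96 − 287/3 = 1/3.

Buyers bear 8/3, sellers bear 1/3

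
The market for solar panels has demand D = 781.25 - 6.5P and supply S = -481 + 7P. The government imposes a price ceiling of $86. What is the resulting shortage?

Shortage = 101.25

Equilibrium price would be P* = 93.5, so the ceiling at 86 binds.
At P = 86: D = 781.25 − 6.5(86) = 222.25, S = -481 + 7(86) = 121.
Shortage = 222.25 − 121 = 101.25.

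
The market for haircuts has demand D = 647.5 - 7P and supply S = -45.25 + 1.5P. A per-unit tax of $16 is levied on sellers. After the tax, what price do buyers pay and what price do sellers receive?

Pre-tax equilibrium: P* = 81.5, Q* = 77.
Tax on sellers shifts supply to S = -45.25 + 1.5(P − 16) = -69.25 + 1.5P.
647.5 - 7P = -69.25 + 1.5P gives buyer price Pb = 2867/34; sellers receive Ps = 2867/34 − 16 = 2323/34.
New quantity: Q = 647.5 − 7(2867/34) = 973/17.

Buyers pay 2867/34, sellers receive 2323/34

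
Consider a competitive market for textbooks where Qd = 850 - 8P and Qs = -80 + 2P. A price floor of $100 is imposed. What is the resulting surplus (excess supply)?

Equilibrium price would be P* = 93, so the floor at 100 binds.
At P = 100: Qd = 50, Qs = 120.
Surplus = 120 − 50 = 70.

Surplus = 70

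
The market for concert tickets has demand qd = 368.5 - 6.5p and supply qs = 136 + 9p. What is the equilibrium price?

Set qd = qs: 368.5 - 6.5p = 136 + 9p.
232.5 = 15.5p, so p* = 15.
q* = 368.5 − 6.5(15) = 271.

p* = 15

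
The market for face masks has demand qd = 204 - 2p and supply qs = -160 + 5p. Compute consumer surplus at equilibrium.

Consumer surplus = 2500

Equilibrium: 204 - 2p = -160 + 5p gives p* = 52, q* = 100.
Demand choke price (qd = 0): p = 102.
CS = ½(102 − 52)(100) = 2500.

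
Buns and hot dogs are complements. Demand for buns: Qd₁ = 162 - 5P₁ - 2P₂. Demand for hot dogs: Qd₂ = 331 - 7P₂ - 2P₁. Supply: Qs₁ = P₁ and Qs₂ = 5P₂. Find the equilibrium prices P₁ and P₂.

Market 1: 162 - 5P₁ - 2P₂ = P₁ → 6P₁ + 2P₂ = 162.
Market 2: 12P₂ + 2P₁ = 331.
Eliminating P₂: 12×(1) − 2×(2) gives 68P₁ = 1282, so P₁ = 641/34.
Back-substitute into (2): P₂ = (331 − 2×641/34) / 12 = 831/34.

P₁ = 641/34, P₂ = 831/34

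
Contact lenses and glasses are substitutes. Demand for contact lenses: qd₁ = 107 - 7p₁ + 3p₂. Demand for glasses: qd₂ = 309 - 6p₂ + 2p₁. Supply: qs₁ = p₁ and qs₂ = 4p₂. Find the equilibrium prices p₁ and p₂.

p₁ = 1997/74, p₂ = 1343/37

Market 1: 107 - 7p₁ + 3p₂ = p₁ → 8p₁ - 3p₂ = 107.
Market 2: 10p₂ - 2p₁ = 309.
Eliminating p₂: 10×(1) + 3×(2) gives 74p₁ = 1997, so p₁ = 1997/74.
Back-substitute into (2): p₂ = (309 + 2×1997/74) / 10 = 1343/37.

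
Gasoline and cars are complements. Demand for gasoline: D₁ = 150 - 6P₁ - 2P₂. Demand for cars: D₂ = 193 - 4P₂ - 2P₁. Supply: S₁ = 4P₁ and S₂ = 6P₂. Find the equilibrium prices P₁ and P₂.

P₁ = 557/48, P₂ = 815/48

Market 1: 150 - 6P₁ - 2P₂ = 4P₁ → 10P₁ + 2P₂ = 150.
Market 2: 10P₂ + 2P₁ = 193.
Eliminating P₂: 10×(1) − 2×(2) gives 96P₁ = 1114, so P₁ = 557/48.
Back-substitute into (2): P₂ = (193 − 2×557/48) / 10 = 815/48.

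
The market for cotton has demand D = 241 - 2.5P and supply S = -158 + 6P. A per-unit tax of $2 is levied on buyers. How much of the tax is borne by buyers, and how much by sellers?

Buyers bear 24/17, sellers bear 10/17

Pre-tax equilibrium: P* = 798/17, Q* = 2102/17.
Tax on buyers shifts demand to D = 241 − 2.5(P + 2) = 236 - 2.5P.
236 - 2.5P = -158 + 6P gives seller price Ps = 788/17; buyers pay Pb = 788/17 + 2 = 822/17.
New quantity: Q = 241 − 2.5(822/17) = 2042/17.
Buyer burden = 822/17 − 798/17 = 24/17; seller burden = 798/17 − 788/17 = 10/17.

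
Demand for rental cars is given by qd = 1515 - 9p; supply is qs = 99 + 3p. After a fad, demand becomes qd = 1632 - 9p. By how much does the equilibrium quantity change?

Original equilibrium: p* = 118, q* = 453.
New equilibrium: 1632 - 9p = 99 + 3p, so 1533 = 12p and p' = 127.75; q' = 1632 − 9(127.75) = 482.25.
Change in quantity: 482.25 − 453 = 29.25.

Δq = 29.25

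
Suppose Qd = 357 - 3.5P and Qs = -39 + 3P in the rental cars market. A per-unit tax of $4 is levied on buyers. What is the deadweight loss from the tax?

Deadweight loss = 168/13

Pre-tax equilibrium: P* = 792/13, Q* = 1869/13.
Tax on buyers shifts demand to Qd = 357 − 3.5(P + 4) = 343 - 3.5P.
343 - 3.5P = -39 + 3P gives seller price Ps = 764/13; buyers pay Pb = 764/13 + 4 = 816/13.
New quantity: Q = 357 − 3.5(816/13) = 1785/13.
DWL = ½ × 4 × (1869/13 − 1785/13) = 168/13.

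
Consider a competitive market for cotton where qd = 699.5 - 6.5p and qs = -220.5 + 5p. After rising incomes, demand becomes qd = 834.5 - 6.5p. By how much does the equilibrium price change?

Original equilibrium: p* = 80, q* = 179.5.
New equilibrium: 834.5 - 6.5p = -220.5 + 5p, so 1055 = 11.5p and p' = 2110/23; q' = 834.5 − 6.5(2110/23) = 10957/46.
Change in price: 2110/23 − 80 = 270/23.

Δp = 270/23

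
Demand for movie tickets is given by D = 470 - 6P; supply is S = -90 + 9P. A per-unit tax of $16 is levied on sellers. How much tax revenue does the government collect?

Tax revenue = 3014.4

Pre-tax equilibrium: P* = 112/3, Q* = 246.
Tax on sellers shifts supply to S = -90 + 9(P − 16) = -234 + 9P.
470 - 6P = -234 + 9P gives buyer price Pb = 704/15; sellers receive Ps = 704/15 − 16 = 464/15.
New quantity: Q = 470 − 6(704/15) = 188.4.
Revenue = 16 × 188.4 = 3014.4.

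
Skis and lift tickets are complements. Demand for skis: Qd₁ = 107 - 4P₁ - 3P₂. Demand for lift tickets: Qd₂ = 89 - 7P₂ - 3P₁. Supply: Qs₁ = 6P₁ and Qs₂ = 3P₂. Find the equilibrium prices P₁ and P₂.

Market 1: 107 - 4P₁ - 3P₂ = 6P₁ → 10P₁ + 3P₂ = 107.
Market 2: 10P₂ + 3P₁ = 89.
Eliminating P₂: 10×(1) − 3×(2) gives 91P₁ = 803, so P₁ = 803/91.
Back-substitute into (2): P₂ = (89 − 3×803/91) / 10 = 569/91.

P₁ = 803/91, P₂ = 569/91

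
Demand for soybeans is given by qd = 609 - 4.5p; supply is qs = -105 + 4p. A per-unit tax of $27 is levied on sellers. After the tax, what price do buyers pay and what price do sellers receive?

Buyers pay 1644/17, sellers receive 1185/17

Pre-tax equilibrium: p* = 84, q* = 231.
Tax on sellers shifts supply to qs = -105 + 4(p − 27) = -213 + 4p.
609 - 4.5p = -213 + 4p gives buyer price pb = 1644/17; sellers receive ps = 1644/17 − 27 = 1185/17.
New quantity: q = 609 − 4.5(1644/17) = 2955/17.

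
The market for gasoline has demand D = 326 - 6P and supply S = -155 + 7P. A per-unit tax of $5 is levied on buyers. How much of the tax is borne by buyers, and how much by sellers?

Pre-tax equilibrium: P* = 37, Q* = 104.
Tax on buyers shifts demand to D = 326 − 6(P + 5) = 296 - 6P.
296 - 6P = -155 + 7P gives seller price Ps = 451/13; buyers pay Pb = 451/13 + 5 = 516/13.
New quantity: Q = 326 − 6(516/13) = 1142/13.
Buyer burden = 516/13 − 37 = 35/13; seller burden = 37 − 451/13 = 30/13.

Buyers bear 35/13, sellers bear 30/13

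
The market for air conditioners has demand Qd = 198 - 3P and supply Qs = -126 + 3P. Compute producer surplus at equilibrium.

Producer surplus = 216

Equilibrium: 198 - 3P = -126 + 3P gives P* = 54, Q* = 36.
Supply starts at P = 42 (where Qs = 0).
PS = ½(54 − 42)(36) = 216.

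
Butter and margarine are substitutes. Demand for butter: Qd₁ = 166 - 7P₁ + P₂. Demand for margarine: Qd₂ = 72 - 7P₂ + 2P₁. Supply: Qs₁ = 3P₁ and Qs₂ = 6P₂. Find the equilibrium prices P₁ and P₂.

Market 1: 166 - 7P₁ + P₂ = 3P₁ → 10P₁ - P₂ = 166.
Market 2: 13P₂ - 2P₁ = 72.
Eliminating P₂: 13×(1) + 1×(2) gives 128P₁ = 2230, so P₁ = 17.421875.
Back-substitute into (2): P₂ = (72 + 2×17.421875) / 13 = 8.21875.

P₁ = 17.421875, P₂ = 8.21875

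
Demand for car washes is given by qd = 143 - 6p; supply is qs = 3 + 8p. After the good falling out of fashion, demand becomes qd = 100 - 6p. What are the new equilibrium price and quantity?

p' = 97/14, q' = 409/7

Original equilibrium: p* = 10, q* = 83.
New equilibrium: 100 - 6p = 3 + 8p, so 97 = 14p and p' = 97/14; q' = 100 − 6(97/14) = 409/7.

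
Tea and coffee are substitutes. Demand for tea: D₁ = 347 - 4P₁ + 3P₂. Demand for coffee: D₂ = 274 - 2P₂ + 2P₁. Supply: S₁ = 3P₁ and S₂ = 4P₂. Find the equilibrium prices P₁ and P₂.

Market 1: 347 - 4P₁ + 3P₂ = 3P₁ → 7P₁ - 3P₂ = 347.
Market 2: 6P₂ - 2P₁ = 274.
Eliminating P₂: 6×(1) + 3×(2) gives 36P₁ = 2904, so P₁ = 242/3.
Back-substitute into (2): P₂ = (274 + 2×242/3) / 6 = 653/9.

P₁ = 242/3, P₂ = 653/9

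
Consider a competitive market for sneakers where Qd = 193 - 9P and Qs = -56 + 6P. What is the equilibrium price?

Set Qd = Qs: 193 - 9P = -56 + 6P.
249 = 15P, so P* = 16.6.
Q* = 193 − 9(16.6) = 43.6.

P* = 16.6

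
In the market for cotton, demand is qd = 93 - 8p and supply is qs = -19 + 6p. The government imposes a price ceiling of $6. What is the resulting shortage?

Shortage = 28

Equilibrium price would be p* = 8, so the ceiling at 6 binds.
At p = 6: qd = 93 − 8(6) = 45, qs = -19 + 6(6) = 17.
Shortage = 45 − 17 = 28.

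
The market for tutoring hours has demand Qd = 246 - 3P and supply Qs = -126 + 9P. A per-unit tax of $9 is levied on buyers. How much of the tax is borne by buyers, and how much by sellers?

Buyers bear $6.75, sellers bear $2.25

Pre-tax equilibrium: P* = 31, Q* = 153.
Tax on buyers shifts demand to Qd = 246 − 3(P + 9) = 219 - 3P.
219 - 3P = -126 + 9P gives seller price Ps = 28.75; buyers pay Pb = 28.75 + 9 = 37.75.
New quantity: Q = 246 − 3(37.75) = 132.75.
Buyer burden = 37.75 − 31 = 6.75; seller burden = 31 − 28.75 = 2.25.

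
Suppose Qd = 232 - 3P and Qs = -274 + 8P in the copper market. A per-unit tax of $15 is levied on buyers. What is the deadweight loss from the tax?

Deadweight loss = 2700/11

Pre-tax equilibrium: P* = 46, Q* = 94.
Tax on buyers shifts demand to Qd = 232 − 3(P + 15) = 187 - 3P.
187 - 3P = -274 + 8P gives seller price Ps = 461/11; buyers pay Pb = 461/11 + 15 = 626/11.
New quantity: Q = 232 − 3(626/11) = 674/11.
DWL = ½ × 15 × (94 − 674/11) = 2700/11.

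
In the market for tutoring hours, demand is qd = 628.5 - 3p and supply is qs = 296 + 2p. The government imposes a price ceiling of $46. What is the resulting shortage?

Equilibrium price would be p* = 66.5, so the ceiling at 46 binds.
At p = 46: qd = 628.5 − 3(46) = 490.5, qs = 296 + 2(46) = 388.
Shortage = 490.5 − 388 = 102.5.

Shortage = 102.5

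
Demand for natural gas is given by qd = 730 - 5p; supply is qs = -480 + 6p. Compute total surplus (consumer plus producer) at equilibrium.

Equilibrium: 730 - 5p = -480 + 6p gives p* = 110, q* = 180.
Demand choke price: p = 146; supply starts at p = 80.
CS = ½(146 − 110)(180) = 3240; PS = ½(110 − 80)(180) = 2700.

Total surplus = 5940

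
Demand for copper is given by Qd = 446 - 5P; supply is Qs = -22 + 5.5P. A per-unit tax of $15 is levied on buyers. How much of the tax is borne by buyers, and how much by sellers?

Pre-tax equilibrium: P* = 312/7, Q* = 1562/7.
Tax on buyers shifts demand to Qd = 446 − 5(P + 15) = 371 - 5P.
371 - 5P = -22 + 5.5P gives seller price Ps = 262/7; buyers pay Pb = 262/7 + 15 = 367/7.
New quantity: Q = 446 − 5(367/7) = 1287/7.
Buyer burden = 367/7 − 312/7 = 55/7; seller burden = 312/7 − 262/7 = 50/7.

Buyers bear 55/7, sellers bear 50/7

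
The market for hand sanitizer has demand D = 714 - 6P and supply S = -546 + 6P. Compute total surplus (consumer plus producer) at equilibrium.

Total surplus = 1176

Equilibrium: 714 - 6P = -546 + 6P gives P* = 105, Q* = 84.
Demand choke price: P = 119; supply starts at P = 91.
CS = ½(119 − 105)(84) = 588; PS = ½(105 − 91)(84) = 588.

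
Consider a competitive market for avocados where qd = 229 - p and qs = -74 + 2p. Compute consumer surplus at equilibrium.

Consumer surplus = 8192

Equilibrium: 229 - p = -74 + 2p gives p* = 101, q* = 128.
Demand choke price (qd = 0): p = 229.
CS = ½(229 − 101)(128) = 8192.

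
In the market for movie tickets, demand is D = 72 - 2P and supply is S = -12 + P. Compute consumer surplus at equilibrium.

Equilibrium: 72 - 2P = -12 + P gives P* = 28, Q* = 16.
Demand choke price (D = 0): P = 36.
CS = ½(36 − 28)(16) = 64.

Consumer surplus = 64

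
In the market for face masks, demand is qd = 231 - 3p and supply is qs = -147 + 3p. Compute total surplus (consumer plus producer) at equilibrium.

Equilibrium: 231 - 3p = -147 + 3p gives p* = 63, q* = 42.
Demand choke price: p = 77; supply starts at p = 49.
CS = ½(77 − 63)(42) = 294; PS = ½(63 − 49)(42) = 294.

Total surplus = 588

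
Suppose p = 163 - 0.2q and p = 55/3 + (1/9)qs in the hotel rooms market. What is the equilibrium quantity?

Set the two price expressions equal: 163 - 0.2q = 55/3 + (1/9)q.
434/3 = (14/45)q, so q* = 465.
p* = 163 − (0.2)(465) = 70.

q* = 465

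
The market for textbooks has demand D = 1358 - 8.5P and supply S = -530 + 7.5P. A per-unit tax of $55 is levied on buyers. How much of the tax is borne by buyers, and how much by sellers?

Buyers bear $25.78125, sellers bear $29.21875

Pre-tax equilibrium: P* = 118, Q* = 355.
Tax on buyers shifts demand to D = 1358 − 8.5(P + 55) = 890.5 - 8.5P.
890.5 - 8.5P = -530 + 7.5P gives seller price Ps = 88.78125; buyers pay Pb = 88.78125 + 55 = 143.78125.
New quantity: Q = 1358 − 8.5(143.78125) = 135.859375.
Buyer burden = 143.78125 − 118 = 25.78125; seller burden = 118 − 88.78125 = 29.21875.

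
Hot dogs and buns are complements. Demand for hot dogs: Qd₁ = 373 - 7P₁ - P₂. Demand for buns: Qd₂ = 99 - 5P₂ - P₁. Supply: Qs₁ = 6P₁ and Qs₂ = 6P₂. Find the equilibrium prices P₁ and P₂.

P₁ = 2002/71, P₂ = 457/71

Market 1: 373 - 7P₁ - P₂ = 6P₁ → 13P₁ + P₂ = 373.
Market 2: 11P₂ + P₁ = 99.
Eliminating P₂: 11×(1) − 1×(2) gives 142P₁ = 4004, so P₁ = 2002/71.
Back-substitute into (2): P₂ = (99 − 1×2002/71) / 11 = 457/71.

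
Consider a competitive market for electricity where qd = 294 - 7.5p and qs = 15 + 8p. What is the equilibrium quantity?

Set qd = qs: 294 - 7.5p = 15 + 8p.
279 = 15.5p, so p* = 18.
q* = 294 − 7.5(18) = 159.

q* = 159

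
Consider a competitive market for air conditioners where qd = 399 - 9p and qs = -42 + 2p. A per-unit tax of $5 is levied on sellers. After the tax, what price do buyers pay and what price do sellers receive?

Buyers pay $41, sellers receive $36

Pre-tax equilibrium: p* = 441/11, q* = 420/11.
Tax on sellers shifts supply to qs = -42 + 2(p − 5) = -52 + 2p.
399 - 9p = -52 + 2p gives buyer price pb = 41; sellers receive ps = 41 − 5 = 36.
New quantity: q = 399 − 9(41) = 30.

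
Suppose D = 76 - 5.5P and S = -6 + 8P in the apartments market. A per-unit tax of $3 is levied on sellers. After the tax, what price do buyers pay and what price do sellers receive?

Buyers pay 212/27, sellers receive 131/27

Pre-tax equilibrium: P* = 164/27, Q* = 1150/27.
Tax on sellers shifts supply to S = -6 + 8(P − 3) = -30 + 8P.
76 - 5.5P = -30 + 8P gives buyer price Pb = 212/27; sellers receive Ps = 212/27 − 3 = 131/27.
New quantity: Q = 76 − 5.5(212/27) = 886/27.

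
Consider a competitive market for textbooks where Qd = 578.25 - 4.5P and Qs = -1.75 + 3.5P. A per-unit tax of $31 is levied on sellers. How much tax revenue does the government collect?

Pre-tax equilibrium: P* = 72.5, Q* = 252.
Tax on sellers shifts supply to Qs = -1.75 + 3.5(P − 31) = -110.25 + 3.5P.
578.25 - 4.5P = -110.25 + 3.5P gives buyer price Pb = 86.0625; sellers receive Ps = 86.0625 − 31 = 55.0625.
New quantity: Q = 578.25 − 4.5(86.0625) = 190.96875.
Revenue = 31 × 190.96875 = 5920.03125.

Tax revenue = 5920.03125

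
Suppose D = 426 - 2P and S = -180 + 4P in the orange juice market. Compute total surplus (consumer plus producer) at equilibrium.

Total surplus = 18816

Equilibrium: 426 - 2P = -180 + 4P gives P* = 101, Q* = 224.
Demand choke price: P = 213; supply starts at P = 45.
CS = ½(213 − 101)(224) = 12544; PS = ½(101 − 45)(224) = 6272.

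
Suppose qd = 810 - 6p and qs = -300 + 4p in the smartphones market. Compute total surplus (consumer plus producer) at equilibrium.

Total surplus = 4320

Equilibrium: 810 - 6p = -300 + 4p gives p* = 111, q* = 144.
Demand choke price: p = 135; supply starts at p = 75.
CS = ½(135 − 111)(144) = 1728; PS = ½(111 − 75)(144) = 2592.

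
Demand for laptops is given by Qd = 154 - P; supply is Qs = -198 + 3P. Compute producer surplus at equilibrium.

Equilibrium: 154 - P = -198 + 3P gives P* = 88, Q* = 66.
Supply starts at P = 66 (where Qs = 0).
PS = ½(88 − 66)(66) = 726.

Producer surplus = 726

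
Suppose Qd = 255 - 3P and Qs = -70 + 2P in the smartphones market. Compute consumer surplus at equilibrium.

Equilibrium: 255 - 3P = -70 + 2P gives P* = 65, Q* = 60.
Demand choke price (Qd = 0): P = 85.
CS = ½(85 − 65)(60) = 600.

Consumer surplus = 600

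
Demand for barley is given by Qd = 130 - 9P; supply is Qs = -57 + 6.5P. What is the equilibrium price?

Set Qd = Qs: 130 - 9P = -57 + 6.5P.
187 = 15.5P, so P* = 374/31.
Q* = 130 − 9(374/31) = 664/31.

P* = 374/31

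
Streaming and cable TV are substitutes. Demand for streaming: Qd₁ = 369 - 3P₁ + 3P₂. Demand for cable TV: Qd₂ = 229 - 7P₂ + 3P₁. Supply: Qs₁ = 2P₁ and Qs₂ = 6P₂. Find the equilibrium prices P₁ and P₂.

Market 1: 369 - 3P₁ + 3P₂ = 2P₁ → 5P₁ - 3P₂ = 369.
Market 2: 13P₂ - 3P₁ = 229.
Eliminating P₂: 13×(1) + 3×(2) gives 56P₁ = 5484, so P₁ = 1371/14.
Back-substitute into (2): P₂ = (229 + 3×1371/14) / 13 = 563/14.

P₁ = 1371/14, P₂ = 563/14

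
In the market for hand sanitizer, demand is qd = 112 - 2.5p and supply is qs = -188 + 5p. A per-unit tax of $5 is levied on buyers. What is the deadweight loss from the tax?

Deadweight loss = 125/6

Pre-tax equilibrium: p* = 40, q* = 12.
Tax on buyers shifts demand to qd = 112 − 2.5(p + 5) = 99.5 - 2.5p.
99.5 - 2.5p = -188 + 5p gives seller price ps = 115/3; buyers pay pb = 115/3 + 5 = 130/3.
New quantity: q = 112 − 2.5(130/3) = 11/3.
DWL = ½ × 5 × (12 − 11/3) = 125/6.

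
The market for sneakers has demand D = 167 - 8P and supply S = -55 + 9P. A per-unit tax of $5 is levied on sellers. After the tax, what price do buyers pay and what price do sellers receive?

Pre-tax equilibrium: P* = 222/17, Q* = 1063/17.
Tax on sellers shifts supply to S = -55 + 9(P − 5) = -100 + 9P.
167 - 8P = -100 + 9P gives buyer price Pb = 267/17; sellers receive Ps = 267/17 − 5 = 182/17.
New quantity: Q = 167 − 8(267/17) = 703/17.

Buyers pay 267/17, sellers receive 182/17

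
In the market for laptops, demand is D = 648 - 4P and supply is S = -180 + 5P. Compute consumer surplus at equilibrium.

Consumer surplus = 9800

Equilibrium: 648 - 4P = -180 + 5P gives P* = 92, Q* = 280.
Demand choke price (D = 0): P = 162.
CS = ½(162 − 92)(280) = 9800.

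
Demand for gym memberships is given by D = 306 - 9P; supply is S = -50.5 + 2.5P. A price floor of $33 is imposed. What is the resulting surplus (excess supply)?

Equilibrium price would be P* = 31, so the floor at 33 binds.
At P = 33: D = 9, S = 32.
Surplus = 32 − 9 = 23.

Surplus = 23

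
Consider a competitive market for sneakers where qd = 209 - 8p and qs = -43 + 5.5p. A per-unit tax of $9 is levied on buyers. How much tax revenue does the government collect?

Tax revenue = 273

Pre-tax equilibrium: p* = 56/3, q* = 179/3.
Tax on buyers shifts demand to qd = 209 − 8(p + 9) = 137 - 8p.
137 - 8p = -43 + 5.5p gives seller price ps = 40/3; buyers pay pb = 40/3 + 9 = 67/3.
New quantity: q = 209 − 8(67/3) = 91/3.
Revenue = 9 × 91/3 = 273.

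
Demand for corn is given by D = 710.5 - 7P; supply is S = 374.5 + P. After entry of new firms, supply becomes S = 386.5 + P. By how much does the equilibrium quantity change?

Original equilibrium: P* = 42, Q* = 416.5.
New equilibrium: 710.5 - 7P = 386.5 + P, so 324 = 8P and P' = 40.5; Q' = 710.5 − 7(40.5) = 427.
Change in quantity: 427 − 416.5 = 10.5.

ΔQ = 10.5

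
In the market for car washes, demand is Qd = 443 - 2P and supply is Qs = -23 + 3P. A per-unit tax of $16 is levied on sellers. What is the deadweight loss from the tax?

Deadweight loss = 153.6

Pre-tax equilibrium: P* = 93.2, Q* = 256.6.
Tax on sellers shifts supply to Qs = -23 + 3(P − 16) = -71 + 3P.
443 - 2P = -71 + 3P gives buyer price Pb = 102.8; sellers receive Ps = 102.8 − 16 = 86.8.
New quantity: Q = 443 − 2(102.8) = 237.4.
DWL = ½ × 16 × (256.6 − 237.4) = 153.6.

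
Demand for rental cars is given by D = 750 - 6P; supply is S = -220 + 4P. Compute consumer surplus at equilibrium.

Equilibrium: 750 - 6P = -220 + 4P gives P* = 97, Q* = 168.
Demand choke price (D = 0): P = 125.
CS = ½(125 − 97)(168) = 2352.

Consumer surplus = 2352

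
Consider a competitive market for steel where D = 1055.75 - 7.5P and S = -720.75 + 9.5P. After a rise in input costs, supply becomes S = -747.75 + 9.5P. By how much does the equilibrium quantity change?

Original equilibrium: P* = 104.5, Q* = 272.
New equilibrium: 1055.75 - 7.5P = -747.75 + 9.5P, so 1803.5 = 17P and P' = 3607/34; Q' = 1055.75 − 7.5(3607/34) = 8843/34.
Change in quantity: 8843/34 − 272 = -405/34.

ΔQ = -405/34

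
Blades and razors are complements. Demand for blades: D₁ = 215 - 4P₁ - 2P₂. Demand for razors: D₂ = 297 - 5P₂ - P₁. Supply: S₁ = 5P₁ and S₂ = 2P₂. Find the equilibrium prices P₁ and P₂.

P₁ = 911/61, P₂ = 2458/61

Market 1: 215 - 4P₁ - 2P₂ = 5P₁ → 9P₁ + 2P₂ = 215.
Market 2: 7P₂ + P₁ = 297.
Eliminating P₂: 7×(1) − 2×(2) gives 61P₁ = 911, so P₁ = 911/61.
Back-substitute into (2): P₂ = (297 − 1×911/61) / 7 = 2458/61.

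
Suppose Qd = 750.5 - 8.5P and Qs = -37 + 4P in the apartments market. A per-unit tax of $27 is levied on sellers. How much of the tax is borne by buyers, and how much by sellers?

Pre-tax equilibrium: P* = 63, Q* = 215.
Tax on sellers shifts supply to Qs = -37 + 4(P − 27) = -145 + 4P.
750.5 - 8.5P = -145 + 4P gives buyer price Pb = 71.64; sellers receive Ps = 71.64 − 27 = 44.64.
New quantity: Q = 750.5 − 8.5(71.64) = 141.56.
Buyer burden = 71.64 − 63 = 8.64; seller burden = 63 − 44.64 = 18.36.

Buyers bear $8.64, sellers bear $18.36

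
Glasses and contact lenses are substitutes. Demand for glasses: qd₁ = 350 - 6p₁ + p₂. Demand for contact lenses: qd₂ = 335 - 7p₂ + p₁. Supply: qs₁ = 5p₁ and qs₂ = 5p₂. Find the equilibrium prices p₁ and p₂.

p₁ = 4535/131, p₂ = 4035/131

Market 1: 350 - 6p₁ + p₂ = 5p₁ → 11p₁ - p₂ = 350.
Market 2: 12p₂ - p₁ = 335.
Eliminating p₂: 12×(1) + 1×(2) gives 131p₁ = 4535, so p₁ = 4535/131.
Back-substitute into (2): p₂ = (335 + 1×4535/131) / 12 = 4035/131.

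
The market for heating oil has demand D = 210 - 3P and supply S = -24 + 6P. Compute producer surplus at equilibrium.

Equilibrium: 210 - 3P = -24 + 6P gives P* = 26, Q* = 132.
Supply starts at P = 4 (where S = 0).
PS = ½(26 − 4)(132) = 1452.

Producer surplus = 1452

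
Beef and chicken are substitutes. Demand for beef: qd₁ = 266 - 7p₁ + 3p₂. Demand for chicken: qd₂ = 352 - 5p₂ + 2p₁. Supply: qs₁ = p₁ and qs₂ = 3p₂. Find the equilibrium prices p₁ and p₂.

p₁ = 1592/29, p₂ = 1674/29

Market 1: 266 - 7p₁ + 3p₂ = p₁ → 8p₁ - 3p₂ = 266.
Market 2: 8p₂ - 2p₁ = 352.
Eliminating p₂: 8×(1) + 3×(2) gives 58p₁ = 3184, so p₁ = 1592/29.
Back-substitute into (2): p₂ = (352 + 2×1592/29) / 8 = 1674/29.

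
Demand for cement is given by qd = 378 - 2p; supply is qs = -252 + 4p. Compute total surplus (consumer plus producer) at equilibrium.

Equilibrium: 378 - 2p = -252 + 4p gives p* = 105, q* = 168.
Demand choke price: p = 189; supply starts at p = 63.
CS = ½(189 − 105)(168) = 7056; PS = ½(105 − 63)(168) = 3528.

Total surplus = 10584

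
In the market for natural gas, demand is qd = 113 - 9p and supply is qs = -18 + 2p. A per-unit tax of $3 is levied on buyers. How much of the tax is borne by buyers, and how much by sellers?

Buyers bear 6/11, sellers bear 27/11

Pre-tax equilibrium: p* = 131/11, q* = 64/11.
Tax on buyers shifts demand to qd = 113 − 9(p + 3) = 86 - 9p.
86 - 9p = -18 + 2p gives seller price ps = 104/11; buyers pay pb = 104/11 + 3 = 137/11.
New quantity: q = 113 − 9(137/11) = 10/11.
Buyer burden = 137/11 − 131/11 = 6/11; seller burden = 131/11 − 104/11 = 27/11.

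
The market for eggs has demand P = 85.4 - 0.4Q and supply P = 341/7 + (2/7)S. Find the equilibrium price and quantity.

Set the two price expressions equal: 85.4 - 0.4Q = 341/7 + (2/7)Q.
1284/35 = (24/35)Q, so Q* = 53.5.
P* = 85.4 − (0.4)(53.5) = 64.

P* = 64, Q* = 53.5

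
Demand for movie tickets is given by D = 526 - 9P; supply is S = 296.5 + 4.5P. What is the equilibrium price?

P* = 17

Set D = S: 526 - 9P = 296.5 + 4.5P.
229.5 = 13.5P, so P* = 17.
Q* = 526 − 9(17) = 373.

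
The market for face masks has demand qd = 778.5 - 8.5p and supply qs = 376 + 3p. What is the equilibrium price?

p* = 35

Set qd = qs: 778.5 - 8.5p = 376 + 3p.
402.5 = 11.5p, so p* = 35.
q* = 778.5 − 8.5(35) = 481.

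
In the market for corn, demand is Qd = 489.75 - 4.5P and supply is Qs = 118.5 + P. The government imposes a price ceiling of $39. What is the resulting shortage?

Shortage = 156.75

Equilibrium price would be P* = 67.5, so the ceiling at 39 binds.
At P = 39: Qd = 489.75 − 4.5(39) = 314.25, Qs = 118.5 + 1(39) = 157.5.
Shortage = 314.25 − 157.5 = 156.75.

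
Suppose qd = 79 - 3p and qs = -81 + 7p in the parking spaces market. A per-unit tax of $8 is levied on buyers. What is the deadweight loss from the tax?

Pre-tax equilibrium: p* = 16, q* = 31.
Tax on buyers shifts demand to qd = 79 − 3(p + 8) = 55 - 3p.
55 - 3p = -81 + 7p gives seller price ps = 13.6; buyers pay pb = 13.6 + 8 = 21.6.
New quantity: q = 79 − 3(21.6) = 14.2.
DWL = ½ × 8 × (31 − 14.2) = 67.2.

Deadweight loss = 67.2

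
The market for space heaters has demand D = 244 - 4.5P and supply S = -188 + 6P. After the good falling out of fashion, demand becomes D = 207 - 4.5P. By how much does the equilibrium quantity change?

ΔQ = -148/7

Original equilibrium: P* = 288/7, Q* = 412/7.
New equilibrium: 207 - 4.5P = -188 + 6P, so 395 = 10.5P and P' = 790/21; Q' = 207 − 4.5(790/21) = 264/7.
Change in quantity: 264/7 − 412/7 = -148/7.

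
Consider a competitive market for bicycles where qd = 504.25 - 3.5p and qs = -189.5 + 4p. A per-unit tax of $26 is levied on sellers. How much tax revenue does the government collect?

Pre-tax equilibrium: p* = 92.5, q* = 180.5.
Tax on sellers shifts supply to qs = -189.5 + 4(p − 26) = -293.5 + 4p.
504.25 - 3.5p = -293.5 + 4p gives buyer price pb = 3191/30; sellers receive ps = 3191/30 − 26 = 2411/30.
New quantity: q = 504.25 − 3.5(3191/30) = 3959/30.
Revenue = 26 × 3959/30 = 51467/15.

Tax revenue = 51467/15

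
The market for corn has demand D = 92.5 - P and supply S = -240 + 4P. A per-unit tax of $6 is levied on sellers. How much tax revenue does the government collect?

Pre-tax equilibrium: P* = 66.5, Q* = 26.
Tax on sellers shifts supply to S = -240 + 4(P − 6) = -264 + 4P.
92.5 - P = -264 + 4P gives buyer price Pb = 71.3; sellers receive Ps = 71.3 − 6 = 65.3.
New quantity: Q = 92.5 − 1(71.3) = 21.2.
Revenue = 6 × 21.2 = 127.2.

Tax revenue = 127.2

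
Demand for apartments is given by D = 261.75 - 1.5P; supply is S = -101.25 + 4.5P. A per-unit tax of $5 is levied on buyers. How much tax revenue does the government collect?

Tax revenue = 826.875

Pre-tax equilibrium: P* = 60.5, Q* = 171.
Tax on buyers shifts demand to D = 261.75 − 1.5(P + 5) = 254.25 - 1.5P.
254.25 - 1.5P = -101.25 + 4.5P gives seller price Ps = 59.25; buyers pay Pb = 59.25 + 5 = 64.25.
New quantity: Q = 261.75 − 1.5(64.25) = 165.375.
Revenue = 5 × 165.375 = 826.875.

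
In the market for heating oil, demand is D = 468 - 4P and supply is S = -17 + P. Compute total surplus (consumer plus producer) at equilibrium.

Equilibrium: 468 - 4P = -17 + P gives P* = 97, Q* = 80.
Demand choke price: P = 117; supply starts at P = 17.
CS = ½(117 − 97)(80) = 800; PS = ½(97 − 17)(80) = 3200.

Total surplus = 4000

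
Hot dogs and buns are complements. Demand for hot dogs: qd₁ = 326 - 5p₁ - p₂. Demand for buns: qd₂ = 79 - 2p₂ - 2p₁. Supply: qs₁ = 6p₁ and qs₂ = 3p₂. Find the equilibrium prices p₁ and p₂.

p₁ = 1551/53, p₂ = 217/53

Market 1: 326 - 5p₁ - p₂ = 6p₁ → 11p₁ + p₂ = 326.
Market 2: 5p₂ + 2p₁ = 79.
Eliminating p₂: 5×(1) − 1×(2) gives 53p₁ = 1551, so p₁ = 1551/53.
Back-substitute into (2): p₂ = (79 − 2×1551/53) / 5 = 217/53.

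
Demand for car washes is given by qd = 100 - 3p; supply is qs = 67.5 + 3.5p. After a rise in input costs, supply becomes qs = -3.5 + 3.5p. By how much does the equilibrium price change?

Δp = 142/13

Original equilibrium: p* = 5, q* = 85.
New equilibrium: 100 - 3p = -3.5 + 3.5p, so 103.5 = 6.5p and p' = 207/13; q' = 100 − 3(207/13) = 679/13.
Change in price: 207/13 − 5 = 142/13.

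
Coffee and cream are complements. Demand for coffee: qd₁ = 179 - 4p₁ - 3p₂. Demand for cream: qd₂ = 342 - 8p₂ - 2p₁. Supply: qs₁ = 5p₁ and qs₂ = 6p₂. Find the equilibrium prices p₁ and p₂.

Market 1: 179 - 4p₁ - 3p₂ = 5p₁ → 9p₁ + 3p₂ = 179.
Market 2: 14p₂ + 2p₁ = 342.
Eliminating p₂: 14×(1) − 3×(2) gives 120p₁ = 1480, so p₁ = 37/3.
Back-substitute into (2): p₂ = (342 − 2×37/3) / 14 = 68/3.

p₁ = 37/3, p₂ = 68/3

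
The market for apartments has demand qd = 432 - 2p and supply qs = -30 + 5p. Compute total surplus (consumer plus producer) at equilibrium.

Equilibrium: 432 - 2p = -30 + 5p gives p* = 66, q* = 300.
Demand choke price: p = 216; supply starts at p = 6.
CS = ½(216 − 66)(300) = 22500; PS = ½(66 − 6)(300) = 9000.

Total surplus = 31500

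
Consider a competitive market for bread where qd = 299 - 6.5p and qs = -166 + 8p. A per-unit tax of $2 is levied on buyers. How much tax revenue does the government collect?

Tax revenue = 4836/29

Pre-tax equilibrium: p* = 930/29, q* = 2626/29.
Tax on buyers shifts demand to qd = 299 − 6.5(p + 2) = 286 - 6.5p.
286 - 6.5p = -166 + 8p gives seller price ps = 904/29; buyers pay pb = 904/29 + 2 = 962/29.
New quantity: q = 299 − 6.5(962/29) = 2418/29.
Revenue = 2 × 2418/29 = 4836/29.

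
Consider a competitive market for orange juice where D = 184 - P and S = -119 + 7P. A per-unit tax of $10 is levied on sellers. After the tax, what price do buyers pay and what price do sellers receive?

Pre-tax equilibrium: P* = 37.875, Q* = 146.125.
Tax on sellers shifts supply to S = -119 + 7(P − 10) = -189 + 7P.
184 - P = -189 + 7P gives buyer price Pb = 46.625; sellers receive Ps = 46.625 − 10 = 36.625.
New quantity: Q = 184 − 1(46.625) = 137.375.

Buyers pay $46.625, sellers receive $36.625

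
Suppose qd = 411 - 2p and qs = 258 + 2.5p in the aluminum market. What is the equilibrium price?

Set qd = qs: 411 - 2p = 258 + 2.5p.
153 = 4.5p, so p* = 34.
q* = 411 − 2(34) = 343.

p* = 34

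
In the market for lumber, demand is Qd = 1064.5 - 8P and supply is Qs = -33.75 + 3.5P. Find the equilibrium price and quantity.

Set Qd = Qs: 1064.5 - 8P = -33.75 + 3.5P.
1098.25 = 11.5P, so P* = 95.5.
Q* = 1064.5 − 8(95.5) = 300.5.

P* = 95.5, Q* = 300.5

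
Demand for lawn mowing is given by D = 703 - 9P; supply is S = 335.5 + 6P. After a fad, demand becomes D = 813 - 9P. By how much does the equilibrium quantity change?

Original equilibrium: P* = 24.5, Q* = 482.5.
New equilibrium: 813 - 9P = 335.5 + 6P, so 477.5 = 15P and P' = 191/6; Q' = 813 − 9(191/6) = 526.5.
Change in quantity: 526.5 − 482.5 = 44.

ΔQ = 44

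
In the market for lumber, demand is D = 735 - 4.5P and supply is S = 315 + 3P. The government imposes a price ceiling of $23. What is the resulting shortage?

Shortage = 247.5

Equilibrium price would be P* = 56, so the ceiling at 23 binds.
At P = 23: D = 735 − 4.5(23) = 631.5, S = 315 + 3(23) = 384.
Shortage = 631.5 − 384 = 247.5.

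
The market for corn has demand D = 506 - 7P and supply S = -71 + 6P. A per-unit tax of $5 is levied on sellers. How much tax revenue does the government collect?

Tax revenue = 11645/13

Pre-tax equilibrium: P* = 577/13, Q* = 2539/13.
Tax on sellers shifts supply to S = -71 + 6(P − 5) = -101 + 6P.
506 - 7P = -101 + 6P gives buyer price Pb = 607/13; sellers receive Ps = 607/13 − 5 = 542/13.
New quantity: Q = 506 − 7(607/13) = 2329/13.
Revenue = 5 × 2329/13 = 11645/13.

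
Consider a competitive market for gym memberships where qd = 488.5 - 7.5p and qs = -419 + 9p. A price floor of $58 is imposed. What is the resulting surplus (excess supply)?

Equilibrium price would be p* = 55, so the floor at 58 binds.
At p = 58: qd = 53.5, qs = 103.
Surplus = 103 − 53.5 = 49.5.

Surplus = 49.5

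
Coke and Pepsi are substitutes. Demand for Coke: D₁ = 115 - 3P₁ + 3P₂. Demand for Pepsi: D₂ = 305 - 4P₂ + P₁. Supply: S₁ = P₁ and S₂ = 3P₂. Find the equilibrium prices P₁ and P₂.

P₁ = 68.8, P₂ = 53.4

Market 1: 115 - 3P₁ + 3P₂ = P₁ → 4P₁ - 3P₂ = 115.
Market 2: 7P₂ - P₁ = 305.
Eliminating P₂: 7×(1) + 3×(2) gives 25P₁ = 1720, so P₁ = 68.8.
Back-substitute into (2): P₂ = (305 + 1×68.8) / 7 = 53.4.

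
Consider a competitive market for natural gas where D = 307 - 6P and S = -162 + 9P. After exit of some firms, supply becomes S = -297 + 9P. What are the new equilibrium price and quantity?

Original equilibrium: P* = 469/15, Q* = 119.4.
New equilibrium: 307 - 6P = -297 + 9P, so 604 = 15P and P' = 604/15; Q' = 307 − 6(604/15) = 65.4.

P' = 604/15, Q' = 65.4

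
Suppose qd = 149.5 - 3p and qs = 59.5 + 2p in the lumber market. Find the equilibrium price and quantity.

Set qd = qs: 149.5 - 3p = 59.5 + 2p.
90 = 5p, so p* = 18.
q* = 149.5 − 3(18) = 95.5.

p* = 18, q* = 95.5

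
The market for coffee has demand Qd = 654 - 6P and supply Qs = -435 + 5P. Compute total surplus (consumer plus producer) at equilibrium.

Equilibrium: 654 - 6P = -435 + 5P gives P* = 99, Q* = 60.
Demand choke price: P = 109; supply starts at P = 87.
CS = ½(109 − 99)(60) = 300; PS = ½(99 − 87)(60) = 360.

Total surplus = 660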